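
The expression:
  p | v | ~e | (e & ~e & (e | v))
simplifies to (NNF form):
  p | v | ~e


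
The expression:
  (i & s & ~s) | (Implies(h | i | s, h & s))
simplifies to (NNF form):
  (h | ~i) & (h | ~s) & (s | ~h)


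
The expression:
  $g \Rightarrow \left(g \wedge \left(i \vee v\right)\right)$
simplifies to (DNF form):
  $i \vee v \vee \neg g$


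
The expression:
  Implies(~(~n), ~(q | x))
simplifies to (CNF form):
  (~n | ~q) & (~n | ~x)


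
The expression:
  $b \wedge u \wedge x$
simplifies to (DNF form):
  $b \wedge u \wedge x$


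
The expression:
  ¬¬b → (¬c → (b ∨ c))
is always true.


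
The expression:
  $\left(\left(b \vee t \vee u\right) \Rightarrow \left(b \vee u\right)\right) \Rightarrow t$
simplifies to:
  $t$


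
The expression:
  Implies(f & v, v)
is always true.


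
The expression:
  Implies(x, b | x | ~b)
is always true.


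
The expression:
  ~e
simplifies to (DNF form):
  ~e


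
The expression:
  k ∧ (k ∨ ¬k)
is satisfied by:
  {k: True}


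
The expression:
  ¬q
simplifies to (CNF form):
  ¬q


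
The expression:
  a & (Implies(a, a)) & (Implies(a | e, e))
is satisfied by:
  {a: True, e: True}


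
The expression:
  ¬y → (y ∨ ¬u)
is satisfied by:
  {y: True, u: False}
  {u: False, y: False}
  {u: True, y: True}


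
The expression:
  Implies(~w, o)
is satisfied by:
  {o: True, w: True}
  {o: True, w: False}
  {w: True, o: False}


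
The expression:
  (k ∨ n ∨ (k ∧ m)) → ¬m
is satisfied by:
  {n: False, m: False, k: False}
  {k: True, n: False, m: False}
  {n: True, k: False, m: False}
  {k: True, n: True, m: False}
  {m: True, k: False, n: False}


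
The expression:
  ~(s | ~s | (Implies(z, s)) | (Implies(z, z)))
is never true.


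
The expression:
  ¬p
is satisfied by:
  {p: False}


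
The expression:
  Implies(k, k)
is always true.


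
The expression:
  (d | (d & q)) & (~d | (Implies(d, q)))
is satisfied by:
  {d: True, q: True}


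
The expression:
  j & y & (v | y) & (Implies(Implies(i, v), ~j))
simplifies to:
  i & j & y & ~v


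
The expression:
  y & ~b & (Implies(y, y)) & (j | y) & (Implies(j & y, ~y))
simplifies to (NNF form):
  y & ~b & ~j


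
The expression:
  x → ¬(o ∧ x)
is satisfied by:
  {o: False, x: False}
  {x: True, o: False}
  {o: True, x: False}


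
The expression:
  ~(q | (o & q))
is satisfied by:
  {q: False}


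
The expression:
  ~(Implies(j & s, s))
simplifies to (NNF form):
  False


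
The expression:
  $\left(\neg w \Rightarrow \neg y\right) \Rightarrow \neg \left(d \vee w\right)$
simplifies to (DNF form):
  $\left(y \wedge \neg w\right) \vee \left(\neg d \wedge \neg w\right)$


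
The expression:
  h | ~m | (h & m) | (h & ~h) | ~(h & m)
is always true.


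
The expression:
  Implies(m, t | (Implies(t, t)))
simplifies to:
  True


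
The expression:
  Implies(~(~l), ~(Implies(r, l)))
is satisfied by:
  {l: False}


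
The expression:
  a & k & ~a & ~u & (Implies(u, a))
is never true.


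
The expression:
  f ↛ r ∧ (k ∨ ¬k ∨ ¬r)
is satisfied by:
  {f: True, r: False}


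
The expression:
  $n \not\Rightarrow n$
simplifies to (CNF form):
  $\text{False}$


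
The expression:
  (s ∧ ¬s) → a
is always true.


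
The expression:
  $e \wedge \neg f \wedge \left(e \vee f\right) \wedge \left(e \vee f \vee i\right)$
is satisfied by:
  {e: True, f: False}


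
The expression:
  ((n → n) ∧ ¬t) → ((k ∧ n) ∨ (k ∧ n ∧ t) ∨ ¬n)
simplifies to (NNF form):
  k ∨ t ∨ ¬n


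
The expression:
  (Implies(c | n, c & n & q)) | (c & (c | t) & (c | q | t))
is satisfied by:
  {c: True, n: False}
  {n: False, c: False}
  {n: True, c: True}


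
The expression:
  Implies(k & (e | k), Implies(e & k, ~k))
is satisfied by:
  {k: False, e: False}
  {e: True, k: False}
  {k: True, e: False}


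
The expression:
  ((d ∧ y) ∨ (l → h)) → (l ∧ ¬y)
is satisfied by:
  {l: True, d: False, y: False, h: False}
  {h: True, l: True, d: False, y: False}
  {d: True, l: True, h: False, y: False}
  {h: True, d: True, l: True, y: False}
  {y: True, l: True, h: False, d: False}


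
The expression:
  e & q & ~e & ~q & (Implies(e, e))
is never true.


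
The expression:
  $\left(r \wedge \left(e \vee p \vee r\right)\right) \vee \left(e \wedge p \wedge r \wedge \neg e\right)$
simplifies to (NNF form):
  $r$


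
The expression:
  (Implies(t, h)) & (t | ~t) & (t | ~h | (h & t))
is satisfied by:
  {h: False, t: False}
  {t: True, h: True}


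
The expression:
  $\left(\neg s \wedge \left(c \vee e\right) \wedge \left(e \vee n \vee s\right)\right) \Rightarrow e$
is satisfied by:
  {e: True, s: True, n: False, c: False}
  {e: True, s: False, n: False, c: False}
  {s: True, c: False, e: False, n: False}
  {c: False, s: False, e: False, n: False}
  {c: True, e: True, s: True, n: False}
  {c: True, e: True, s: False, n: False}
  {c: True, s: True, e: False, n: False}
  {c: True, s: False, e: False, n: False}
  {n: True, e: True, s: True, c: False}
  {n: True, e: True, s: False, c: False}
  {n: True, s: True, e: False, c: False}
  {n: True, s: False, e: False, c: False}
  {c: True, n: True, e: True, s: True}
  {c: True, n: True, e: True, s: False}
  {c: True, n: True, s: True, e: False}


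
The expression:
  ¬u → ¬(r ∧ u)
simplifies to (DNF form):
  True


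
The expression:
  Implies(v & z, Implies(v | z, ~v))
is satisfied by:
  {v: False, z: False}
  {z: True, v: False}
  {v: True, z: False}


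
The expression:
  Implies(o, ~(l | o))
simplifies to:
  ~o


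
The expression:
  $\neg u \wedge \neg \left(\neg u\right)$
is never true.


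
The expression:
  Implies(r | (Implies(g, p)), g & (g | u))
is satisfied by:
  {g: True}


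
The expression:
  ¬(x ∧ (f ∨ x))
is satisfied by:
  {x: False}


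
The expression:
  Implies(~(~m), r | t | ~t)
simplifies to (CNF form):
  True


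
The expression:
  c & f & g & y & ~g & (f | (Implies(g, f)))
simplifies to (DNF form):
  False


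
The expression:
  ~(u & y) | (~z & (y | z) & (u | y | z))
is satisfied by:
  {u: False, z: False, y: False}
  {y: True, u: False, z: False}
  {z: True, u: False, y: False}
  {y: True, z: True, u: False}
  {u: True, y: False, z: False}
  {y: True, u: True, z: False}
  {z: True, u: True, y: False}


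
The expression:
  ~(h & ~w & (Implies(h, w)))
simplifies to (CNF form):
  True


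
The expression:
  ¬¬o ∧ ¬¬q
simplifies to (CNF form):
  o ∧ q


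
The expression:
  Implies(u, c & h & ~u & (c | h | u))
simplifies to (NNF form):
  ~u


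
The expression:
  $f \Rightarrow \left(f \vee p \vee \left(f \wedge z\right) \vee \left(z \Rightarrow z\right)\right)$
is always true.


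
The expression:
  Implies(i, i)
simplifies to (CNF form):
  True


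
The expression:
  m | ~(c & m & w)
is always true.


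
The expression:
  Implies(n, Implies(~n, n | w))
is always true.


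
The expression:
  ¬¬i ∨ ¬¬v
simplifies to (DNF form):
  i ∨ v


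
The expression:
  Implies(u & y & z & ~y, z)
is always true.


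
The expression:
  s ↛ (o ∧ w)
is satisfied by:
  {s: True, w: False, o: False}
  {o: True, s: True, w: False}
  {w: True, s: True, o: False}


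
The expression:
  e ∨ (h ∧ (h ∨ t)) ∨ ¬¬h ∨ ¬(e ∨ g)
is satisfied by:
  {e: True, h: True, g: False}
  {e: True, g: False, h: False}
  {h: True, g: False, e: False}
  {h: False, g: False, e: False}
  {e: True, h: True, g: True}
  {e: True, g: True, h: False}
  {h: True, g: True, e: False}


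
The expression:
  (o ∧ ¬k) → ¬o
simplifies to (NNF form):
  k ∨ ¬o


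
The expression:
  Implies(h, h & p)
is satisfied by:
  {p: True, h: False}
  {h: False, p: False}
  {h: True, p: True}


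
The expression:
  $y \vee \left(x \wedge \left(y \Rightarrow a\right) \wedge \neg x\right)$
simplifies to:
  $y$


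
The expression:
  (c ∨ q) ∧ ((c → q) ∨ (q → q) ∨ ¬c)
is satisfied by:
  {q: True, c: True}
  {q: True, c: False}
  {c: True, q: False}


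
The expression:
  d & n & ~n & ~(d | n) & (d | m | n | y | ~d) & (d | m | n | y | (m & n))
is never true.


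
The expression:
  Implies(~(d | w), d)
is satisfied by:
  {d: True, w: True}
  {d: True, w: False}
  {w: True, d: False}


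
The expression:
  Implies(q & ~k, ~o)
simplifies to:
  k | ~o | ~q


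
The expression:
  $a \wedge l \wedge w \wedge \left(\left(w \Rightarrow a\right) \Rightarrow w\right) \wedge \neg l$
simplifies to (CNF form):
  $\text{False}$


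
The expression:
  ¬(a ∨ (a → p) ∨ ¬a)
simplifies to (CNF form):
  False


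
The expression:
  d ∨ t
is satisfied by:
  {d: True, t: True}
  {d: True, t: False}
  {t: True, d: False}


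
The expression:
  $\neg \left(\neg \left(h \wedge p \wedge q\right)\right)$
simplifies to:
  $h \wedge p \wedge q$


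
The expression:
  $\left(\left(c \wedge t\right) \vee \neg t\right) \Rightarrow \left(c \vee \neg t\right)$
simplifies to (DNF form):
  $\text{True}$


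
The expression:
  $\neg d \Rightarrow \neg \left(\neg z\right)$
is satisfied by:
  {d: True, z: True}
  {d: True, z: False}
  {z: True, d: False}


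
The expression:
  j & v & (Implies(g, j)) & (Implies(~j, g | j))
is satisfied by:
  {j: True, v: True}


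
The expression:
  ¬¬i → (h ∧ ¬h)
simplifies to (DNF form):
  ¬i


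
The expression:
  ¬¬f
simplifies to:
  f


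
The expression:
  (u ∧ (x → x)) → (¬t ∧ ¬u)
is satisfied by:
  {u: False}


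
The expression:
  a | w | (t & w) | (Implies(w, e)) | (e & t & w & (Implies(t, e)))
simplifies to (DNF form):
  True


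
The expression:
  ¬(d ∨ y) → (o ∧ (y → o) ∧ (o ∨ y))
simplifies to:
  d ∨ o ∨ y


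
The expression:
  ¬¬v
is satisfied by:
  {v: True}


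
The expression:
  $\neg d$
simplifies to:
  $\neg d$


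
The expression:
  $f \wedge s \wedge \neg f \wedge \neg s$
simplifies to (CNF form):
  $\text{False}$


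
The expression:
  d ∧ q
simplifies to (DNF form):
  d ∧ q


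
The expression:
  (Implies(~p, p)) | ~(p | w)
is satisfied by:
  {p: True, w: False}
  {w: False, p: False}
  {w: True, p: True}


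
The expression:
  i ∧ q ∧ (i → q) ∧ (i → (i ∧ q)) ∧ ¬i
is never true.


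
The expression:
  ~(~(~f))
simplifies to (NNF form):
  ~f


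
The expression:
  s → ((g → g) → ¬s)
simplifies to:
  ¬s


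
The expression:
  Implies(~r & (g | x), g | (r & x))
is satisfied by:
  {r: True, g: True, x: False}
  {r: True, g: False, x: False}
  {g: True, r: False, x: False}
  {r: False, g: False, x: False}
  {r: True, x: True, g: True}
  {r: True, x: True, g: False}
  {x: True, g: True, r: False}


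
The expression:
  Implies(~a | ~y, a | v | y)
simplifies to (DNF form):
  a | v | y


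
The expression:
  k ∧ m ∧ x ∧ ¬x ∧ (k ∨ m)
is never true.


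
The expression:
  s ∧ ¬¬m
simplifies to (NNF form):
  m ∧ s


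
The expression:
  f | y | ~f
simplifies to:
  True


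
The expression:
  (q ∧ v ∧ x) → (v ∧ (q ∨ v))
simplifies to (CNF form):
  True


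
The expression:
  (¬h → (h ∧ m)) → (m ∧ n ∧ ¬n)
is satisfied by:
  {h: False}


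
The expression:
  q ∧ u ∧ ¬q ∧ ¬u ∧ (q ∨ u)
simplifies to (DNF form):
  False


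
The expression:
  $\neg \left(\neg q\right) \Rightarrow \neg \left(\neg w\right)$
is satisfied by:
  {w: True, q: False}
  {q: False, w: False}
  {q: True, w: True}


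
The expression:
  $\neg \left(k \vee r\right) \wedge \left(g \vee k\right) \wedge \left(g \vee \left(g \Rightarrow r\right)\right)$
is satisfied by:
  {g: True, r: False, k: False}


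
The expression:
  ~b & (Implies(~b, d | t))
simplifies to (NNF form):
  ~b & (d | t)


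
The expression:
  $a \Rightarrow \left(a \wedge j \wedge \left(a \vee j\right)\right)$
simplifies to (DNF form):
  $j \vee \neg a$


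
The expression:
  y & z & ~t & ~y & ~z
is never true.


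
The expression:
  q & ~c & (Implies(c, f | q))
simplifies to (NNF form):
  q & ~c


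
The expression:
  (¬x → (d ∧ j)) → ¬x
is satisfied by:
  {x: False}


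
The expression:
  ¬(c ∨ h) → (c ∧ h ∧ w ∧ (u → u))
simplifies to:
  c ∨ h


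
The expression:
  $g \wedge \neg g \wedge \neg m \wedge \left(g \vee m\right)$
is never true.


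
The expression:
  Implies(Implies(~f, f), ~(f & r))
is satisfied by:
  {r: False, f: False}
  {f: True, r: False}
  {r: True, f: False}


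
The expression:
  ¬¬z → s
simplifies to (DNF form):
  s ∨ ¬z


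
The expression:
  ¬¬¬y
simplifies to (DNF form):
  ¬y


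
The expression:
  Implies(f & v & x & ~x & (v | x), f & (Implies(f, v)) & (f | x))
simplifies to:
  True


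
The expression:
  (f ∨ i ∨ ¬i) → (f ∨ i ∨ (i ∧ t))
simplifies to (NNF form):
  f ∨ i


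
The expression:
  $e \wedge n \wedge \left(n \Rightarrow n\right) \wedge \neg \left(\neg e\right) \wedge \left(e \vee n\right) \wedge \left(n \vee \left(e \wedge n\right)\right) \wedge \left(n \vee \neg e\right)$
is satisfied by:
  {e: True, n: True}


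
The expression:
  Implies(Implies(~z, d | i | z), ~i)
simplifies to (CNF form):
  ~i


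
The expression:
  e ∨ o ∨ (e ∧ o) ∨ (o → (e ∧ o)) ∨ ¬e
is always true.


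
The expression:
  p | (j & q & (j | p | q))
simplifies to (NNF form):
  p | (j & q)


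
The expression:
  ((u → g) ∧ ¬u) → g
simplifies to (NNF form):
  g ∨ u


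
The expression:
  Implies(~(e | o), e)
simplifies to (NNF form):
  e | o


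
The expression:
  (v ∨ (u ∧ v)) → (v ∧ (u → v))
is always true.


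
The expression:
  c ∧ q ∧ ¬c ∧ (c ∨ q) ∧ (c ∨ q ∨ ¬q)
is never true.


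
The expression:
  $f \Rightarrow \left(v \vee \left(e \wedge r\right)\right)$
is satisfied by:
  {v: True, e: True, r: True, f: False}
  {v: True, e: True, r: False, f: False}
  {v: True, r: True, e: False, f: False}
  {v: True, r: False, e: False, f: False}
  {e: True, r: True, v: False, f: False}
  {e: True, r: False, v: False, f: False}
  {r: True, v: False, e: False, f: False}
  {r: False, v: False, e: False, f: False}
  {f: True, v: True, e: True, r: True}
  {f: True, v: True, e: True, r: False}
  {f: True, v: True, r: True, e: False}
  {f: True, v: True, r: False, e: False}
  {f: True, e: True, r: True, v: False}


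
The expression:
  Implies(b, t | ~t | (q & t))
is always true.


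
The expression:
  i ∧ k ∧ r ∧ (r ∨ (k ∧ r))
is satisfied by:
  {r: True, i: True, k: True}


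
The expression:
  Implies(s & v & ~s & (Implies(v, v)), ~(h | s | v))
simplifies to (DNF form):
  True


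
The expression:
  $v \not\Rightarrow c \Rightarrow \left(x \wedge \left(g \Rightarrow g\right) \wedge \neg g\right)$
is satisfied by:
  {c: True, x: True, g: False, v: False}
  {c: True, x: False, g: False, v: False}
  {c: True, g: True, x: True, v: False}
  {c: True, g: True, x: False, v: False}
  {x: True, c: False, g: False, v: False}
  {c: False, x: False, g: False, v: False}
  {g: True, x: True, c: False, v: False}
  {g: True, c: False, x: False, v: False}
  {c: True, v: True, x: True, g: False}
  {c: True, v: True, x: False, g: False}
  {c: True, v: True, g: True, x: True}
  {c: True, v: True, g: True, x: False}
  {v: True, x: True, g: False, c: False}


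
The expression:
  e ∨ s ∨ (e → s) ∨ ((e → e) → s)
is always true.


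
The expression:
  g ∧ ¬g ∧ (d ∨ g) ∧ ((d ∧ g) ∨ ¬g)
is never true.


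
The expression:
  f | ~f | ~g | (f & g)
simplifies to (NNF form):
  True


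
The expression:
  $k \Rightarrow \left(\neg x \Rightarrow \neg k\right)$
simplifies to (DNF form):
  $x \vee \neg k$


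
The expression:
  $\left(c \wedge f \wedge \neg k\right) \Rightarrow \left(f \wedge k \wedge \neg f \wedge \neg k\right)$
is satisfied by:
  {k: True, c: False, f: False}
  {c: False, f: False, k: False}
  {f: True, k: True, c: False}
  {f: True, c: False, k: False}
  {k: True, c: True, f: False}
  {c: True, k: False, f: False}
  {f: True, c: True, k: True}


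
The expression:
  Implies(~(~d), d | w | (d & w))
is always true.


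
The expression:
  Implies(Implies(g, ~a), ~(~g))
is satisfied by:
  {g: True}


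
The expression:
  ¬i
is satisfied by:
  {i: False}


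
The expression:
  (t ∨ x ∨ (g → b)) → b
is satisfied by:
  {b: True, g: True, t: False, x: False}
  {b: True, t: False, g: False, x: False}
  {b: True, x: True, g: True, t: False}
  {b: True, x: True, t: False, g: False}
  {b: True, g: True, t: True, x: False}
  {b: True, t: True, g: False, x: False}
  {b: True, x: True, t: True, g: True}
  {b: True, x: True, t: True, g: False}
  {g: True, x: False, t: False, b: False}


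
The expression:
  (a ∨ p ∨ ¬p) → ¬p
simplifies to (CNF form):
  ¬p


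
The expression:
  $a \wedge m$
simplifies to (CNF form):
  $a \wedge m$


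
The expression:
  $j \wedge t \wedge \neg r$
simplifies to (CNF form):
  $j \wedge t \wedge \neg r$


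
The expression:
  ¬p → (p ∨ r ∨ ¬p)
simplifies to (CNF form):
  True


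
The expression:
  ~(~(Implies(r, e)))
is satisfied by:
  {e: True, r: False}
  {r: False, e: False}
  {r: True, e: True}


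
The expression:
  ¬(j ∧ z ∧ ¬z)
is always true.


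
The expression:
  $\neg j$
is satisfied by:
  {j: False}


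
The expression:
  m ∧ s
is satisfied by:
  {m: True, s: True}


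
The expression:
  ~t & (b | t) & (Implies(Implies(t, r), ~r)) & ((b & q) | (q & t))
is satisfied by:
  {b: True, q: True, t: False, r: False}


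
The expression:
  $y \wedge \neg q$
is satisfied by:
  {y: True, q: False}


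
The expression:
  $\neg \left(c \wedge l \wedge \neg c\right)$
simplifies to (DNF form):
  $\text{True}$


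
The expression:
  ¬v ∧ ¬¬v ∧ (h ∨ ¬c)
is never true.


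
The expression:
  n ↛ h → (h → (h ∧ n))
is always true.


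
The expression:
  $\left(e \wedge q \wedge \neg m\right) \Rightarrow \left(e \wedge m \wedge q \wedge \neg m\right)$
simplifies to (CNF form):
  $m \vee \neg e \vee \neg q$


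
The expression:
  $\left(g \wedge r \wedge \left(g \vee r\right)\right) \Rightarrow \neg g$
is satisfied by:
  {g: False, r: False}
  {r: True, g: False}
  {g: True, r: False}


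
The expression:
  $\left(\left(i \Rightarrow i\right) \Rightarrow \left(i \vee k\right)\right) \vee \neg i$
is always true.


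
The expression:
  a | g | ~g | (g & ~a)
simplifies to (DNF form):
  True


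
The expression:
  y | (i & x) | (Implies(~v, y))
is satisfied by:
  {i: True, y: True, v: True, x: True}
  {i: True, y: True, v: True, x: False}
  {y: True, v: True, x: True, i: False}
  {y: True, v: True, x: False, i: False}
  {i: True, y: True, x: True, v: False}
  {i: True, y: True, x: False, v: False}
  {y: True, x: True, v: False, i: False}
  {y: True, x: False, v: False, i: False}
  {i: True, v: True, x: True, y: False}
  {i: True, v: True, x: False, y: False}
  {v: True, x: True, y: False, i: False}
  {v: True, y: False, x: False, i: False}
  {i: True, x: True, y: False, v: False}


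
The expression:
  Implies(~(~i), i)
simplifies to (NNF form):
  True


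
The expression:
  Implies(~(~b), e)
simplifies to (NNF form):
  e | ~b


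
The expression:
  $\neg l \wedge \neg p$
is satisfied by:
  {p: False, l: False}


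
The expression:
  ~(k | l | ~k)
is never true.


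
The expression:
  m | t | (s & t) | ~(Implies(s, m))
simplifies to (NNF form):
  m | s | t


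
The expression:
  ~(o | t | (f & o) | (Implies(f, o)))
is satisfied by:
  {f: True, o: False, t: False}


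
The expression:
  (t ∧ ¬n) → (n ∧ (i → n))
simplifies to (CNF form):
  n ∨ ¬t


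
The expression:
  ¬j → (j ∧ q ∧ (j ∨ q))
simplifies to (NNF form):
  j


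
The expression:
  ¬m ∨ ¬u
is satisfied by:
  {u: False, m: False}
  {m: True, u: False}
  {u: True, m: False}


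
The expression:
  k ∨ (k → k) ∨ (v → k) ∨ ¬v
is always true.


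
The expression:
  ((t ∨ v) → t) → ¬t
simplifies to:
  ¬t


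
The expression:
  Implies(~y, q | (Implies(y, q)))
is always true.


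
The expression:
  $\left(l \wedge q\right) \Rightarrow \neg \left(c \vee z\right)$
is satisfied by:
  {c: False, l: False, q: False, z: False}
  {z: True, c: False, l: False, q: False}
  {c: True, z: False, l: False, q: False}
  {z: True, c: True, l: False, q: False}
  {q: True, z: False, c: False, l: False}
  {q: True, z: True, c: False, l: False}
  {q: True, c: True, z: False, l: False}
  {q: True, z: True, c: True, l: False}
  {l: True, q: False, c: False, z: False}
  {l: True, z: True, q: False, c: False}
  {l: True, c: True, q: False, z: False}
  {z: True, l: True, c: True, q: False}
  {l: True, q: True, z: False, c: False}


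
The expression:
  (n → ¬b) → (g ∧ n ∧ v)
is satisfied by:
  {b: True, v: True, g: True, n: True}
  {b: True, v: True, n: True, g: False}
  {b: True, g: True, n: True, v: False}
  {b: True, n: True, g: False, v: False}
  {v: True, g: True, n: True, b: False}


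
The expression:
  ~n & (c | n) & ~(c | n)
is never true.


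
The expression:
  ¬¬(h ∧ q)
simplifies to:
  h ∧ q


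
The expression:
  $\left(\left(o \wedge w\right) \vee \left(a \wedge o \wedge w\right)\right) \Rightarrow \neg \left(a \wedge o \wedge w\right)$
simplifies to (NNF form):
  $\neg a \vee \neg o \vee \neg w$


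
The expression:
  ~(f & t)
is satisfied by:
  {t: False, f: False}
  {f: True, t: False}
  {t: True, f: False}


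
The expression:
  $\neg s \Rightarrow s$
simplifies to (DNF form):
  $s$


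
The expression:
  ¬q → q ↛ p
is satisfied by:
  {q: True}


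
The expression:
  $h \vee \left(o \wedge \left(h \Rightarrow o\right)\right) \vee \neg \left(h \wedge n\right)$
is always true.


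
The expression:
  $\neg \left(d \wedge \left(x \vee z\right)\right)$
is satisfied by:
  {x: False, d: False, z: False}
  {z: True, x: False, d: False}
  {x: True, z: False, d: False}
  {z: True, x: True, d: False}
  {d: True, z: False, x: False}


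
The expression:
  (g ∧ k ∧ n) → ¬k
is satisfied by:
  {g: False, k: False, n: False}
  {n: True, g: False, k: False}
  {k: True, g: False, n: False}
  {n: True, k: True, g: False}
  {g: True, n: False, k: False}
  {n: True, g: True, k: False}
  {k: True, g: True, n: False}


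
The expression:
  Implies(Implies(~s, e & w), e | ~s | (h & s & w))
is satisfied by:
  {e: True, w: True, h: True, s: False}
  {e: True, w: True, h: False, s: False}
  {e: True, h: True, s: False, w: False}
  {e: True, h: False, s: False, w: False}
  {w: True, h: True, s: False, e: False}
  {w: True, h: False, s: False, e: False}
  {h: True, w: False, s: False, e: False}
  {h: False, w: False, s: False, e: False}
  {e: True, w: True, s: True, h: True}
  {e: True, w: True, s: True, h: False}
  {e: True, s: True, h: True, w: False}
  {e: True, s: True, h: False, w: False}
  {w: True, s: True, h: True, e: False}


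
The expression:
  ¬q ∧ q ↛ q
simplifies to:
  False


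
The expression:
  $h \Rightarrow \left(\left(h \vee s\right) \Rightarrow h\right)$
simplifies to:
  $\text{True}$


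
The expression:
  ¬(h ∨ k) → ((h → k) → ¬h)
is always true.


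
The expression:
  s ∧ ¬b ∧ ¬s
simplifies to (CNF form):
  False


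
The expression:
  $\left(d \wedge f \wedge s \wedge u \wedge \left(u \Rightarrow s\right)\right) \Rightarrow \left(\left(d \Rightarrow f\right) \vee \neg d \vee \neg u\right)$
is always true.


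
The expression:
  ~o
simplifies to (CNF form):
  ~o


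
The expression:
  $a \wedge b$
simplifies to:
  $a \wedge b$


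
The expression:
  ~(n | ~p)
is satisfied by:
  {p: True, n: False}


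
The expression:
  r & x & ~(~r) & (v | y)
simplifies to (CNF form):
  r & x & (v | y)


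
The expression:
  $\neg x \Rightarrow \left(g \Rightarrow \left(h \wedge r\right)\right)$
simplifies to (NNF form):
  $x \vee \left(h \wedge r\right) \vee \neg g$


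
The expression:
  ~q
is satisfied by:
  {q: False}


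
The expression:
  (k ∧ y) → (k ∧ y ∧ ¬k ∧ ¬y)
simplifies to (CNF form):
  ¬k ∨ ¬y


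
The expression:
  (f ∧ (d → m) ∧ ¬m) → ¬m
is always true.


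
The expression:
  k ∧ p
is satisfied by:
  {p: True, k: True}


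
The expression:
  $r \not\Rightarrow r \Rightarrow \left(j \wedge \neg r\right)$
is always true.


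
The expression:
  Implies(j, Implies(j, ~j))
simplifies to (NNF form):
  ~j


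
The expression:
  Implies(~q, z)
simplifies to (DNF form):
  q | z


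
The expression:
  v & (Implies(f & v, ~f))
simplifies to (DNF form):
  v & ~f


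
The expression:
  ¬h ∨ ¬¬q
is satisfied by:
  {q: True, h: False}
  {h: False, q: False}
  {h: True, q: True}


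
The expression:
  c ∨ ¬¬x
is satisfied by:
  {x: True, c: True}
  {x: True, c: False}
  {c: True, x: False}


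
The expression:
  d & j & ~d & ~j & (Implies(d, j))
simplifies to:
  False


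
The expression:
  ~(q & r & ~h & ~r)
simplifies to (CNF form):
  True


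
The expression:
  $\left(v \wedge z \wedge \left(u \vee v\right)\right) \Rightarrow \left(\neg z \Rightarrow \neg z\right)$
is always true.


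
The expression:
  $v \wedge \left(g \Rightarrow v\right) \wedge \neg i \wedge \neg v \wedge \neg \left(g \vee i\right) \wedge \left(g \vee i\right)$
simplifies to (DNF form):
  $\text{False}$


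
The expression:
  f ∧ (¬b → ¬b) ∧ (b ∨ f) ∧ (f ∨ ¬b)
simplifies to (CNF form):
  f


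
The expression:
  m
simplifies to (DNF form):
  m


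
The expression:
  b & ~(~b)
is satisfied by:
  {b: True}


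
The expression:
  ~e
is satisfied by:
  {e: False}


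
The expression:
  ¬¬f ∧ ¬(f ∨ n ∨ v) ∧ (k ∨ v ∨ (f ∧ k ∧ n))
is never true.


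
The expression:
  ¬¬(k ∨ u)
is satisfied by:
  {k: True, u: True}
  {k: True, u: False}
  {u: True, k: False}


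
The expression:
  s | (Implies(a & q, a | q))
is always true.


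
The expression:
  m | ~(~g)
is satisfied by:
  {m: True, g: True}
  {m: True, g: False}
  {g: True, m: False}


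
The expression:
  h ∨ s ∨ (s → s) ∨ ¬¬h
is always true.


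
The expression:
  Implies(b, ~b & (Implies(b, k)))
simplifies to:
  ~b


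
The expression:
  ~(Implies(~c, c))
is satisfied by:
  {c: False}


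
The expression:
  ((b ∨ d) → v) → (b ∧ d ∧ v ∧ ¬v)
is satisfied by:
  {b: True, d: True, v: False}
  {b: True, v: False, d: False}
  {d: True, v: False, b: False}


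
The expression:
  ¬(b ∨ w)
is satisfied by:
  {w: False, b: False}


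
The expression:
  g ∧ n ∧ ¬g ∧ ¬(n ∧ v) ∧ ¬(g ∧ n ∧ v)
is never true.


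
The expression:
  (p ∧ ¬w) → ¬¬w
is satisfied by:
  {w: True, p: False}
  {p: False, w: False}
  {p: True, w: True}


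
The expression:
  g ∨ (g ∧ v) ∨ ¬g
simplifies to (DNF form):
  True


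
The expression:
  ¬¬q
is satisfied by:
  {q: True}


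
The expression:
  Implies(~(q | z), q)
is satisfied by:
  {q: True, z: True}
  {q: True, z: False}
  {z: True, q: False}


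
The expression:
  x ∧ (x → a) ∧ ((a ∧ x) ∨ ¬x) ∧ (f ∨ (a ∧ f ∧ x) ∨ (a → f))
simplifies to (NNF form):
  a ∧ f ∧ x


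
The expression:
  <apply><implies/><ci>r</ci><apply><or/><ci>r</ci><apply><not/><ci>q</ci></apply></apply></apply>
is always true.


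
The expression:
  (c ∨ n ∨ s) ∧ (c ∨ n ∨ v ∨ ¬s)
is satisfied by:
  {n: True, c: True, s: True, v: True}
  {n: True, c: True, s: True, v: False}
  {n: True, c: True, v: True, s: False}
  {n: True, c: True, v: False, s: False}
  {n: True, s: True, v: True, c: False}
  {n: True, s: True, v: False, c: False}
  {n: True, s: False, v: True, c: False}
  {n: True, s: False, v: False, c: False}
  {c: True, s: True, v: True, n: False}
  {c: True, s: True, v: False, n: False}
  {c: True, v: True, s: False, n: False}
  {c: True, v: False, s: False, n: False}
  {s: True, v: True, c: False, n: False}


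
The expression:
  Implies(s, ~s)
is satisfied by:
  {s: False}


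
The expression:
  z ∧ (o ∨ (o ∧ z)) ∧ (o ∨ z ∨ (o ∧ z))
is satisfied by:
  {z: True, o: True}


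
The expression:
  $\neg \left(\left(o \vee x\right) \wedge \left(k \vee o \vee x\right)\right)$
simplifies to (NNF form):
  $\neg o \wedge \neg x$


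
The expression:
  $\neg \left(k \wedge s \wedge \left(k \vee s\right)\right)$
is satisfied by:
  {s: False, k: False}
  {k: True, s: False}
  {s: True, k: False}


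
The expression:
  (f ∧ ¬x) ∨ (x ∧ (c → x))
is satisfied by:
  {x: True, f: True}
  {x: True, f: False}
  {f: True, x: False}


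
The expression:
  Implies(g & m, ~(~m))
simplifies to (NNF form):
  True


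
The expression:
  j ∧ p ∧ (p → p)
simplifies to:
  j ∧ p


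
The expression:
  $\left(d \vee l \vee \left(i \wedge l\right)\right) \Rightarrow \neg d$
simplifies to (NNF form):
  $\neg d$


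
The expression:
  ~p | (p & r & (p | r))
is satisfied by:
  {r: True, p: False}
  {p: False, r: False}
  {p: True, r: True}


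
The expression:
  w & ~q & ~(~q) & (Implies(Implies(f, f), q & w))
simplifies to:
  False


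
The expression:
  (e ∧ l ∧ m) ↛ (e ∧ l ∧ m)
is never true.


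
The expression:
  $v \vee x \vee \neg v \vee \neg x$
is always true.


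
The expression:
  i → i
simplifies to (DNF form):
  True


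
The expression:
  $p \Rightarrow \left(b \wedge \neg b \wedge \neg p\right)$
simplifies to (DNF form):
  $\neg p$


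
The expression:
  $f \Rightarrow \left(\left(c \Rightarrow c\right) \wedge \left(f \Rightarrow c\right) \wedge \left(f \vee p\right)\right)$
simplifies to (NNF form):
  $c \vee \neg f$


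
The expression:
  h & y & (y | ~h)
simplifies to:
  h & y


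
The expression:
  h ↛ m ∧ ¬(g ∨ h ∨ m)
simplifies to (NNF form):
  False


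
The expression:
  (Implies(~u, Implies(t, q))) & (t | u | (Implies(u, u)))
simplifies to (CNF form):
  q | u | ~t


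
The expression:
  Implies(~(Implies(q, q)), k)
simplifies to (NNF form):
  True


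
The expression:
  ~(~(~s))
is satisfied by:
  {s: False}


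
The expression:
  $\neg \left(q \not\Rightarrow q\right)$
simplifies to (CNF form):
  $\text{True}$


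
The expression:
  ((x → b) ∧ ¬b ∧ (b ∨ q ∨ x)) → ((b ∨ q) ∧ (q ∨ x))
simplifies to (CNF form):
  True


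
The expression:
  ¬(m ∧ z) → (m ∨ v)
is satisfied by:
  {m: True, v: True}
  {m: True, v: False}
  {v: True, m: False}


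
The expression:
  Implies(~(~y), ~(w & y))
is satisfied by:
  {w: False, y: False}
  {y: True, w: False}
  {w: True, y: False}


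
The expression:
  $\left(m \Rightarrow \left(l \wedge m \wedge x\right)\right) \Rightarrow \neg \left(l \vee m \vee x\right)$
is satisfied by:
  {m: True, l: False, x: False}
  {m: False, l: False, x: False}
  {x: True, m: True, l: False}
  {l: True, m: True, x: False}


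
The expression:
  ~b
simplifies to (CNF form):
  ~b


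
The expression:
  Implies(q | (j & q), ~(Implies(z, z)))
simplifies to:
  ~q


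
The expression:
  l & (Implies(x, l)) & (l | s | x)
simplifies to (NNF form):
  l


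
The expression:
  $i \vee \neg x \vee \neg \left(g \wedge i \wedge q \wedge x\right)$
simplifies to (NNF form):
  $\text{True}$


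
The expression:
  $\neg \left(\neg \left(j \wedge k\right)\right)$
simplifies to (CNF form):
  $j \wedge k$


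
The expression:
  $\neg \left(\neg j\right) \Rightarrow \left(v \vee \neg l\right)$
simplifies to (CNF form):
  $v \vee \neg j \vee \neg l$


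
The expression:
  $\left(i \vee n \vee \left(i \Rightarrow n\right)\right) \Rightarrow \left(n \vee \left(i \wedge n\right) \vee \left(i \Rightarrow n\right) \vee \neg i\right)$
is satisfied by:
  {n: True, i: False}
  {i: False, n: False}
  {i: True, n: True}


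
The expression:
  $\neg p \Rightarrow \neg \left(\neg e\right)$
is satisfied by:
  {e: True, p: True}
  {e: True, p: False}
  {p: True, e: False}


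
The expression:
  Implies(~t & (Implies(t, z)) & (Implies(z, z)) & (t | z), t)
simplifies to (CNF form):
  t | ~z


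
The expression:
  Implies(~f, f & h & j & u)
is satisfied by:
  {f: True}


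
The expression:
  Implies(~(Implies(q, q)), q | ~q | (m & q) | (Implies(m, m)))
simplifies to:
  True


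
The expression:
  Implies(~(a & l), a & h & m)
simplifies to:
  a & (h | l) & (l | m)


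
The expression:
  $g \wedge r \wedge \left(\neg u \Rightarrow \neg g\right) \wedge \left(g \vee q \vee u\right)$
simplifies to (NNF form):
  $g \wedge r \wedge u$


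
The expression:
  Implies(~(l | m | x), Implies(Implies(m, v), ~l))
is always true.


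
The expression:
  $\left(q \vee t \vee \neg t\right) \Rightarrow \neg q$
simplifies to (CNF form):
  $\neg q$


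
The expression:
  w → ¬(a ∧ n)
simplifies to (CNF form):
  ¬a ∨ ¬n ∨ ¬w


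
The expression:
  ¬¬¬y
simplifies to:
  ¬y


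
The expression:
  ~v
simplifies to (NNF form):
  ~v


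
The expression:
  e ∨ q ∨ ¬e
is always true.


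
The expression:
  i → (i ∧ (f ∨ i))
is always true.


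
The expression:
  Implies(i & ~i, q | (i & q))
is always true.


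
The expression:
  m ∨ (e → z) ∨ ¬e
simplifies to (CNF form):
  m ∨ z ∨ ¬e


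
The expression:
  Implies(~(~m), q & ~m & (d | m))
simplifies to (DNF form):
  ~m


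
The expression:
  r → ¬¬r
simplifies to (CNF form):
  True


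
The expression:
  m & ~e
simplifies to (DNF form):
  m & ~e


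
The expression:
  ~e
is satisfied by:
  {e: False}


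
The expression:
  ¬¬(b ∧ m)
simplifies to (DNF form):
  b ∧ m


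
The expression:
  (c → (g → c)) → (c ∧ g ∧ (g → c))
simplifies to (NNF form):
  c ∧ g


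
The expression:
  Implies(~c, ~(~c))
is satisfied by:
  {c: True}


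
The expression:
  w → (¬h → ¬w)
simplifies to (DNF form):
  h ∨ ¬w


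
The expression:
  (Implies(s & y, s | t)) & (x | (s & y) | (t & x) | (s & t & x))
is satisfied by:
  {x: True, s: True, y: True}
  {x: True, s: True, y: False}
  {x: True, y: True, s: False}
  {x: True, y: False, s: False}
  {s: True, y: True, x: False}


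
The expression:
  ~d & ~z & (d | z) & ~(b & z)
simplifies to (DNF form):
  False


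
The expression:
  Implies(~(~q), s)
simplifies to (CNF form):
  s | ~q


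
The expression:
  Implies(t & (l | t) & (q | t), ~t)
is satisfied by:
  {t: False}


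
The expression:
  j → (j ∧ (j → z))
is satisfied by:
  {z: True, j: False}
  {j: False, z: False}
  {j: True, z: True}


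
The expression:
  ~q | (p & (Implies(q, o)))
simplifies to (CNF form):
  (o | ~q) & (p | ~q)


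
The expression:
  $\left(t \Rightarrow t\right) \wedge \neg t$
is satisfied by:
  {t: False}


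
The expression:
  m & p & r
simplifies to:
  m & p & r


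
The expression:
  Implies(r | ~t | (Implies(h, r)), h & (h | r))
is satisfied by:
  {h: True}


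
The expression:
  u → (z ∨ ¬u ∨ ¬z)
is always true.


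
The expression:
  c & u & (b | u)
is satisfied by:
  {c: True, u: True}


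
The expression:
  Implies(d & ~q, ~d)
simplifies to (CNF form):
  q | ~d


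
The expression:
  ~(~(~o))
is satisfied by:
  {o: False}


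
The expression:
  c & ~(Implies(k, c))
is never true.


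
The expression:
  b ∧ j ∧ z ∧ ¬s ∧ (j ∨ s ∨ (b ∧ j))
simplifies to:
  b ∧ j ∧ z ∧ ¬s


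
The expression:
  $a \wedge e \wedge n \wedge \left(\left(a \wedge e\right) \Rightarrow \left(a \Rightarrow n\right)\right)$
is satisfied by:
  {a: True, e: True, n: True}


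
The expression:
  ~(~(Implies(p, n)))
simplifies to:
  n | ~p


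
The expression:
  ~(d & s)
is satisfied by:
  {s: False, d: False}
  {d: True, s: False}
  {s: True, d: False}


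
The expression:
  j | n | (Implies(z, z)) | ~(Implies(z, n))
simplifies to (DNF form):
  True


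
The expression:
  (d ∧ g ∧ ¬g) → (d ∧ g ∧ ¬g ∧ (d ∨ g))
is always true.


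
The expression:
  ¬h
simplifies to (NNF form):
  ¬h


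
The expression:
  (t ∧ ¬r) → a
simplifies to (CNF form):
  a ∨ r ∨ ¬t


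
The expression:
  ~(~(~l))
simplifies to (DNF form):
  ~l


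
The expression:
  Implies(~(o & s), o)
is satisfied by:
  {o: True}


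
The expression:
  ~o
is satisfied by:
  {o: False}


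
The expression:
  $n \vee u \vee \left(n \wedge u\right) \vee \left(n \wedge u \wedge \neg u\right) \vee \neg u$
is always true.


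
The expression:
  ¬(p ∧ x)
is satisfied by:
  {p: False, x: False}
  {x: True, p: False}
  {p: True, x: False}


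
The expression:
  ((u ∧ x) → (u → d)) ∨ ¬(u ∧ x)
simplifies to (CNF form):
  d ∨ ¬u ∨ ¬x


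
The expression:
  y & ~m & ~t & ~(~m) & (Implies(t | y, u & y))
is never true.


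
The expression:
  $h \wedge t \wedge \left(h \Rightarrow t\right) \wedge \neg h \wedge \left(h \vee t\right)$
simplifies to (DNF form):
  $\text{False}$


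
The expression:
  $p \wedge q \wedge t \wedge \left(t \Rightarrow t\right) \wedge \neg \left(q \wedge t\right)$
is never true.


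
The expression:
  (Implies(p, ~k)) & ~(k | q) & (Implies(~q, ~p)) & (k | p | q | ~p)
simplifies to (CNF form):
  ~k & ~p & ~q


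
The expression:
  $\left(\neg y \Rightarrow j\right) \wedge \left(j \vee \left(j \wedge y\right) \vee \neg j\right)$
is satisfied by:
  {y: True, j: True}
  {y: True, j: False}
  {j: True, y: False}


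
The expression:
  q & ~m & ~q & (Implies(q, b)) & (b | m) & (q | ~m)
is never true.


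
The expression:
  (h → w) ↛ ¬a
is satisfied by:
  {a: True, w: True, h: False}
  {a: True, h: False, w: False}
  {a: True, w: True, h: True}


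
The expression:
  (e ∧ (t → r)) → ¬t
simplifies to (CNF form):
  ¬e ∨ ¬r ∨ ¬t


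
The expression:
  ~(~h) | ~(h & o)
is always true.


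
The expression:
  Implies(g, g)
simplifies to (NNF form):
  True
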